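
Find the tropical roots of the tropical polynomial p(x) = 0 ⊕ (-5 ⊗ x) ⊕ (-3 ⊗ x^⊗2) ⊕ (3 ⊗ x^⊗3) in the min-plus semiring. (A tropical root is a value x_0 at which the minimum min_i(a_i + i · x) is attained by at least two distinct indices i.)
Roots: {-6, -2, 5}

Each tropical root is a break point of the lower envelope of the lines y = a_i + i · x (there are 4 lines, with slopes 0, 1, ..., 3). Only the lines that attain the minimum somewhere contribute to roots; other lines are dominated. Here the surviving (envelope) indices are i = 3, i = 2, i = 1, i = 0.
Intersections between consecutive envelope lines give the roots: for adjacent envelope indices i < j the intersection is x = (a_i − a_j) / (j − i). Reading off the sorted break points: {-6, -2, 5}.
Verification: at each break x_0, at least two indices attain the minimum of min_i(a_i + i · x_0).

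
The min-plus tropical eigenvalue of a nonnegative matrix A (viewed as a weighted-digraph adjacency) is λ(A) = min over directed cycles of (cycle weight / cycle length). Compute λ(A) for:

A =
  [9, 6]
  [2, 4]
λ(A) = 4

Enumerate directed cycles and compute their means (weight / length). Sample:
  cycle 0 → 0: weight = 9, length = 1, mean = 9/1 ≈ 9.000
  cycle 1 → 1: weight = 4, length = 1, mean = 4/1 ≈ 4.000
  cycle 0 → 1 → 0: weight = 8, length = 2, mean = 8/2 ≈ 4.000
  cycle 1 → 0 → 1: weight = 8, length = 2, mean = 8/2 ≈ 4.000
Minimum mean = 4.000, attained e.g. along the cycle 1 → 1 with weight 4 and length 1. So λ(A) = 4/1 = 4.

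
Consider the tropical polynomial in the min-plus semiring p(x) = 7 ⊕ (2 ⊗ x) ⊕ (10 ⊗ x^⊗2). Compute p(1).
p(1) = 3

A tropical monomial a ⊗ x^⊗i evaluates to a + i · x. Evaluating each term at x = 1:
  Term 0 contributes 7 + 0 · 1 = 7
  Term 1 contributes 2 + 1 · 1 = 3
  Term 2 contributes 10 + 2 · 1 = 12
p(1) = ⊕ of these = min[7, 3, 12] = 3.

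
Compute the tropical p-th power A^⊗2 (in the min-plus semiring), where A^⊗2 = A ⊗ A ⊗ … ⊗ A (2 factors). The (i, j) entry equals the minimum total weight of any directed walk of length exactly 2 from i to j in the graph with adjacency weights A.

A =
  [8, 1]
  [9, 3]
A^⊗2 =
  [10, 4]
  [12, 6]

Each entry (A^⊗2)_ij equals the minimum over all length-2 walks i = v_0 → v_1 → … → v_2 = j of Σ_t A[v_t][v_{t+1}]. For example, for (i, j) = (0, 1) we minimise over 2 possible intermediate vertex sequences; the minimum is 4, attained along the walk 0 → 1 → 1.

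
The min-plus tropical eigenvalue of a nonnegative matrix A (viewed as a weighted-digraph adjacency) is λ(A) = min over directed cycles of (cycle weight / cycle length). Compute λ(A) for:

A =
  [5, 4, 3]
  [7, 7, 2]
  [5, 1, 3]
λ(A) = 3/2

Enumerate directed cycles and compute their means (weight / length). Sample:
  cycle 0 → 0: weight = 5, length = 1, mean = 5/1 ≈ 5.000
  cycle 1 → 1: weight = 7, length = 1, mean = 7/1 ≈ 7.000
  cycle 2 → 2: weight = 3, length = 1, mean = 3/1 ≈ 3.000
  cycle 0 → 1 → 0: weight = 11, length = 2, mean = 11/2 ≈ 5.500
  cycle 0 → 2 → 0: weight = 8, length = 2, mean = 8/2 ≈ 4.000
  cycle 1 → 0 → 1: weight = 11, length = 2, mean = 11/2 ≈ 5.500
Minimum mean = 1.500, attained e.g. along the cycle 1 → 2 → 1 with weight 3 and length 2. So λ(A) = 3/2 = 3/2.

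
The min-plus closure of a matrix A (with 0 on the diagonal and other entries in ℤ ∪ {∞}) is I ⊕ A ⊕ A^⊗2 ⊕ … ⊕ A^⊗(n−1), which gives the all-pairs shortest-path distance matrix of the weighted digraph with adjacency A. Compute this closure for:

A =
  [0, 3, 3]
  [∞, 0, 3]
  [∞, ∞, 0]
Closure =
  [0, 3, 3]
  [∞, 0, 3]
  [∞, ∞, 0]

This is the Floyd-Warshall all-pairs shortest-path computation. For each intermediate vertex k = 0, 1, …, 2, update dist[i][j] ← min(dist[i][j], dist[i][k] + dist[k][j]). The final matrix gives, for each (i, j), the minimum total weight of any directed path from i to j (possibly empty when i = j).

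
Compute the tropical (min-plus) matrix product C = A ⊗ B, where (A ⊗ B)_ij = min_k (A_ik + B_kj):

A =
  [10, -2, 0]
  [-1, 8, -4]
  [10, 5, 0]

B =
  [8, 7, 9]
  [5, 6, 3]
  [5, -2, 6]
A ⊗ B =
  [3, -2, 1]
  [1, -6, 2]
  [5, -2, 6]

Apply the min-plus product entry-by-entry:
  C[0][0] = min over k of (A[0][0] + B[0][0] = 10 + 8 = 18, A[0][1] + B[1][0] = -2 + 5 = 3, A[0][2] + B[2][0] = 0 + 5 = 5) = 3 (attained at k = 1)
  C[0][1] = min over k of (A[0][0] + B[0][1] = 10 + 7 = 17, A[0][1] + B[1][1] = -2 + 6 = 4, A[0][2] + B[2][1] = 0 + -2 = -2) = -2 (attained at k = 2)
  C[0][2] = min over k of (A[0][0] + B[0][2] = 10 + 9 = 19, A[0][1] + B[1][2] = -2 + 3 = 1, A[0][2] + B[2][2] = 0 + 6 = 6) = 1 (attained at k = 1)
  C[1][0] = min over k of (A[1][0] + B[0][0] = -1 + 8 = 7, A[1][1] + B[1][0] = 8 + 5 = 13, A[1][2] + B[2][0] = -4 + 5 = 1) = 1 (attained at k = 2)
  C[1][1] = min over k of (A[1][0] + B[0][1] = -1 + 7 = 6, A[1][1] + B[1][1] = 8 + 6 = 14, A[1][2] + B[2][1] = -4 + -2 = -6) = -6 (attained at k = 2)
  C[1][2] = min over k of (A[1][0] + B[0][2] = -1 + 9 = 8, A[1][1] + B[1][2] = 8 + 3 = 11, A[1][2] + B[2][2] = -4 + 6 = 2) = 2 (attained at k = 2)
  C[2][0] = min over k of (A[2][0] + B[0][0] = 10 + 8 = 18, A[2][1] + B[1][0] = 5 + 5 = 10, A[2][2] + B[2][0] = 0 + 5 = 5) = 5 (attained at k = 2)
  C[2][1] = min over k of (A[2][0] + B[0][1] = 10 + 7 = 17, A[2][1] + B[1][1] = 5 + 6 = 11, A[2][2] + B[2][1] = 0 + -2 = -2) = -2 (attained at k = 2)
  C[2][2] = min over k of (A[2][0] + B[0][2] = 10 + 9 = 19, A[2][1] + B[1][2] = 5 + 3 = 8, A[2][2] + B[2][2] = 0 + 6 = 6) = 6 (attained at k = 2)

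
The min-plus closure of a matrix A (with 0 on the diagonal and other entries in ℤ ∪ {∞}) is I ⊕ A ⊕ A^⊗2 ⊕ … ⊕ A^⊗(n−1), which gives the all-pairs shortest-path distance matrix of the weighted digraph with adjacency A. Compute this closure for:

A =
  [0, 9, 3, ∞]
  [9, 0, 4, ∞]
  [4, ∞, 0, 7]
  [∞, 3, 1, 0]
Closure =
  [0, 9, 3, 10]
  [8, 0, 4, 11]
  [4, 10, 0, 7]
  [5, 3, 1, 0]

This is the Floyd-Warshall all-pairs shortest-path computation. For each intermediate vertex k = 0, 1, …, 3, update dist[i][j] ← min(dist[i][j], dist[i][k] + dist[k][j]). The final matrix gives, for each (i, j), the minimum total weight of any directed path from i to j (possibly empty when i = j).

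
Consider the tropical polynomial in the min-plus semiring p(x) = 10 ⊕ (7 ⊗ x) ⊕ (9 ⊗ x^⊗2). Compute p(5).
p(5) = 10

A tropical monomial a ⊗ x^⊗i evaluates to a + i · x. Evaluating each term at x = 5:
  Term 0 contributes 10 + 0 · 5 = 10
  Term 1 contributes 7 + 1 · 5 = 12
  Term 2 contributes 9 + 2 · 5 = 19
p(5) = ⊕ of these = min[10, 12, 19] = 10.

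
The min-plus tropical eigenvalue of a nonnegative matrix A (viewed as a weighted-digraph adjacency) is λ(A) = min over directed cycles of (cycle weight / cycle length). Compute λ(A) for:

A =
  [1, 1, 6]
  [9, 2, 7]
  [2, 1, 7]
λ(A) = 1

Enumerate directed cycles and compute their means (weight / length). Sample:
  cycle 0 → 0: weight = 1, length = 1, mean = 1/1 ≈ 1.000
  cycle 1 → 1: weight = 2, length = 1, mean = 2/1 ≈ 2.000
  cycle 2 → 2: weight = 7, length = 1, mean = 7/1 ≈ 7.000
  cycle 0 → 1 → 0: weight = 10, length = 2, mean = 10/2 ≈ 5.000
  cycle 0 → 2 → 0: weight = 8, length = 2, mean = 8/2 ≈ 4.000
  cycle 1 → 0 → 1: weight = 10, length = 2, mean = 10/2 ≈ 5.000
Minimum mean = 1.000, attained e.g. along the cycle 0 → 0 with weight 1 and length 1. So λ(A) = 1/1 = 1.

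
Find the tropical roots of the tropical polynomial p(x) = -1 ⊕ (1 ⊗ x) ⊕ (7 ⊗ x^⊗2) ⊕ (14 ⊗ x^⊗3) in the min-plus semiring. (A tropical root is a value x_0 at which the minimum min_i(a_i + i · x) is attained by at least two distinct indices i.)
Roots: {-7, -6, -2}

Each tropical root is a break point of the lower envelope of the lines y = a_i + i · x (there are 4 lines, with slopes 0, 1, ..., 3). Only the lines that attain the minimum somewhere contribute to roots; other lines are dominated. Here the surviving (envelope) indices are i = 3, i = 2, i = 1, i = 0.
Intersections between consecutive envelope lines give the roots: for adjacent envelope indices i < j the intersection is x = (a_i − a_j) / (j − i). Reading off the sorted break points: {-7, -6, -2}.
Verification: at each break x_0, at least two indices attain the minimum of min_i(a_i + i · x_0).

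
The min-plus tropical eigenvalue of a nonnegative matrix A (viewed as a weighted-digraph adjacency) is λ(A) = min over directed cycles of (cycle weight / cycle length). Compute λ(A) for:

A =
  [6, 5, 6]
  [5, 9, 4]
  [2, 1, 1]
λ(A) = 1

Enumerate directed cycles and compute their means (weight / length). Sample:
  cycle 0 → 0: weight = 6, length = 1, mean = 6/1 ≈ 6.000
  cycle 1 → 1: weight = 9, length = 1, mean = 9/1 ≈ 9.000
  cycle 2 → 2: weight = 1, length = 1, mean = 1/1 ≈ 1.000
  cycle 0 → 1 → 0: weight = 10, length = 2, mean = 10/2 ≈ 5.000
  cycle 0 → 2 → 0: weight = 8, length = 2, mean = 8/2 ≈ 4.000
  cycle 1 → 0 → 1: weight = 10, length = 2, mean = 10/2 ≈ 5.000
Minimum mean = 1.000, attained e.g. along the cycle 2 → 2 with weight 1 and length 1. So λ(A) = 1/1 = 1.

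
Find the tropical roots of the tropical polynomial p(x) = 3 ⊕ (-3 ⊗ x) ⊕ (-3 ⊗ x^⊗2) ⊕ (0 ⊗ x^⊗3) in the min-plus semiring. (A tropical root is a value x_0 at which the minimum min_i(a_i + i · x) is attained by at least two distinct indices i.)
Roots: {-3, 0, 6}

Each tropical root is a break point of the lower envelope of the lines y = a_i + i · x (there are 4 lines, with slopes 0, 1, ..., 3). Only the lines that attain the minimum somewhere contribute to roots; other lines are dominated. Here the surviving (envelope) indices are i = 3, i = 2, i = 1, i = 0.
Intersections between consecutive envelope lines give the roots: for adjacent envelope indices i < j the intersection is x = (a_i − a_j) / (j − i). Reading off the sorted break points: {-3, 0, 6}.
Verification: at each break x_0, at least two indices attain the minimum of min_i(a_i + i · x_0).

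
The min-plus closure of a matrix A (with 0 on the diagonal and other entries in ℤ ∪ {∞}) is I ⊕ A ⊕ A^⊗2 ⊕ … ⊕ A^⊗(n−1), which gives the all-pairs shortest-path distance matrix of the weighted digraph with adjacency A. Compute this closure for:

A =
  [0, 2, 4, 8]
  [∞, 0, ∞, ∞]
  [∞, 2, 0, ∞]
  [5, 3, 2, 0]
Closure =
  [0, 2, 4, 8]
  [∞, 0, ∞, ∞]
  [∞, 2, 0, ∞]
  [5, 3, 2, 0]

This is the Floyd-Warshall all-pairs shortest-path computation. For each intermediate vertex k = 0, 1, …, 3, update dist[i][j] ← min(dist[i][j], dist[i][k] + dist[k][j]). The final matrix gives, for each (i, j), the minimum total weight of any directed path from i to j (possibly empty when i = j).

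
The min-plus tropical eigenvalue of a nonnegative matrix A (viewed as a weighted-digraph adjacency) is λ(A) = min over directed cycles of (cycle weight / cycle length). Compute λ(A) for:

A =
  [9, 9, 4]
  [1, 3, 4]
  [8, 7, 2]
λ(A) = 2

Enumerate directed cycles and compute their means (weight / length). Sample:
  cycle 0 → 0: weight = 9, length = 1, mean = 9/1 ≈ 9.000
  cycle 1 → 1: weight = 3, length = 1, mean = 3/1 ≈ 3.000
  cycle 2 → 2: weight = 2, length = 1, mean = 2/1 ≈ 2.000
  cycle 0 → 1 → 0: weight = 10, length = 2, mean = 10/2 ≈ 5.000
  cycle 0 → 2 → 0: weight = 12, length = 2, mean = 12/2 ≈ 6.000
  cycle 1 → 0 → 1: weight = 10, length = 2, mean = 10/2 ≈ 5.000
Minimum mean = 2.000, attained e.g. along the cycle 2 → 2 with weight 2 and length 1. So λ(A) = 2/1 = 2.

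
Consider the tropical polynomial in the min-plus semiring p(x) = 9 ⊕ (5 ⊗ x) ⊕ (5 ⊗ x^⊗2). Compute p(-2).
p(-2) = 1

A tropical monomial a ⊗ x^⊗i evaluates to a + i · x. Evaluating each term at x = -2:
  Term 0 contributes 9 + 0 · -2 = 9
  Term 1 contributes 5 + 1 · -2 = 3
  Term 2 contributes 5 + 2 · -2 = 1
p(-2) = ⊕ of these = min[9, 3, 1] = 1.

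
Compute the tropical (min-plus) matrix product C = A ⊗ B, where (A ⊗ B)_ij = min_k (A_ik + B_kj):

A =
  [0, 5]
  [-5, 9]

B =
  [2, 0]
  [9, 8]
A ⊗ B =
  [2, 0]
  [-3, -5]

Apply the min-plus product entry-by-entry:
  C[0][0] = min over k of (A[0][0] + B[0][0] = 0 + 2 = 2, A[0][1] + B[1][0] = 5 + 9 = 14) = 2 (attained at k = 0)
  C[0][1] = min over k of (A[0][0] + B[0][1] = 0 + 0 = 0, A[0][1] + B[1][1] = 5 + 8 = 13) = 0 (attained at k = 0)
  C[1][0] = min over k of (A[1][0] + B[0][0] = -5 + 2 = -3, A[1][1] + B[1][0] = 9 + 9 = 18) = -3 (attained at k = 0)
  C[1][1] = min over k of (A[1][0] + B[0][1] = -5 + 0 = -5, A[1][1] + B[1][1] = 9 + 8 = 17) = -5 (attained at k = 0)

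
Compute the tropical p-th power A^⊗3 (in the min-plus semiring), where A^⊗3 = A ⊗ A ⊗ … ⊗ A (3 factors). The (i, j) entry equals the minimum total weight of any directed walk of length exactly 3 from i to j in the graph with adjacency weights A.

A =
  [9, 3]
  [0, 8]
A^⊗3 =
  [11, 6]
  [3, 11]

Each entry (A^⊗3)_ij equals the minimum over all length-3 walks i = v_0 → v_1 → … → v_3 = j of Σ_t A[v_t][v_{t+1}]. For example, for (i, j) = (0, 1) we minimise over 4 possible intermediate vertex sequences; the minimum is 6, attained along the walk 0 → 1 → 0 → 1.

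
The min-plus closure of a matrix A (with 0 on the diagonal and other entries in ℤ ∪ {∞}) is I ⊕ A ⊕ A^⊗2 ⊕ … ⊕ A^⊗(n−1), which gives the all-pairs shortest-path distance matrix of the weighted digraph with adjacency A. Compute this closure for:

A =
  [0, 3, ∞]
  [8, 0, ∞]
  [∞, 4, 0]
Closure =
  [0, 3, ∞]
  [8, 0, ∞]
  [12, 4, 0]

This is the Floyd-Warshall all-pairs shortest-path computation. For each intermediate vertex k = 0, 1, …, 2, update dist[i][j] ← min(dist[i][j], dist[i][k] + dist[k][j]). The final matrix gives, for each (i, j), the minimum total weight of any directed path from i to j (possibly empty when i = j).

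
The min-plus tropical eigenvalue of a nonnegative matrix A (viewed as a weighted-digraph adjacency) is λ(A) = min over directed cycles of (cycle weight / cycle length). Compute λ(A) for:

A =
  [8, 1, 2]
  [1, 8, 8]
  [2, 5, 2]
λ(A) = 1

Enumerate directed cycles and compute their means (weight / length). Sample:
  cycle 0 → 0: weight = 8, length = 1, mean = 8/1 ≈ 8.000
  cycle 1 → 1: weight = 8, length = 1, mean = 8/1 ≈ 8.000
  cycle 2 → 2: weight = 2, length = 1, mean = 2/1 ≈ 2.000
  cycle 0 → 1 → 0: weight = 2, length = 2, mean = 2/2 ≈ 1.000
  cycle 0 → 2 → 0: weight = 4, length = 2, mean = 4/2 ≈ 2.000
  cycle 1 → 0 → 1: weight = 2, length = 2, mean = 2/2 ≈ 1.000
Minimum mean = 1.000, attained e.g. along the cycle 0 → 1 → 0 with weight 2 and length 2. So λ(A) = 2/2 = 1.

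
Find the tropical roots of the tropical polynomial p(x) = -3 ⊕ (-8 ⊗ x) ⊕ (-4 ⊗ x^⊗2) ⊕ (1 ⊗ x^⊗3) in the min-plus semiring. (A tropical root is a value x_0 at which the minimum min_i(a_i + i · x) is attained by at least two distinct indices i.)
Roots: {-5, -4, 5}

Each tropical root is a break point of the lower envelope of the lines y = a_i + i · x (there are 4 lines, with slopes 0, 1, ..., 3). Only the lines that attain the minimum somewhere contribute to roots; other lines are dominated. Here the surviving (envelope) indices are i = 3, i = 2, i = 1, i = 0.
Intersections between consecutive envelope lines give the roots: for adjacent envelope indices i < j the intersection is x = (a_i − a_j) / (j − i). Reading off the sorted break points: {-5, -4, 5}.
Verification: at each break x_0, at least two indices attain the minimum of min_i(a_i + i · x_0).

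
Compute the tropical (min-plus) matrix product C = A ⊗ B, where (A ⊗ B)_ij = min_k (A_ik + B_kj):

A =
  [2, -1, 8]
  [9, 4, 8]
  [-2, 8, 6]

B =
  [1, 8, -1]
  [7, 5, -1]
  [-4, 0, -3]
A ⊗ B =
  [3, 4, -2]
  [4, 8, 3]
  [-1, 6, -3]

Apply the min-plus product entry-by-entry:
  C[0][0] = min over k of (A[0][0] + B[0][0] = 2 + 1 = 3, A[0][1] + B[1][0] = -1 + 7 = 6, A[0][2] + B[2][0] = 8 + -4 = 4) = 3 (attained at k = 0)
  C[0][1] = min over k of (A[0][0] + B[0][1] = 2 + 8 = 10, A[0][1] + B[1][1] = -1 + 5 = 4, A[0][2] + B[2][1] = 8 + 0 = 8) = 4 (attained at k = 1)
  C[0][2] = min over k of (A[0][0] + B[0][2] = 2 + -1 = 1, A[0][1] + B[1][2] = -1 + -1 = -2, A[0][2] + B[2][2] = 8 + -3 = 5) = -2 (attained at k = 1)
  C[1][0] = min over k of (A[1][0] + B[0][0] = 9 + 1 = 10, A[1][1] + B[1][0] = 4 + 7 = 11, A[1][2] + B[2][0] = 8 + -4 = 4) = 4 (attained at k = 2)
  C[1][1] = min over k of (A[1][0] + B[0][1] = 9 + 8 = 17, A[1][1] + B[1][1] = 4 + 5 = 9, A[1][2] + B[2][1] = 8 + 0 = 8) = 8 (attained at k = 2)
  C[1][2] = min over k of (A[1][0] + B[0][2] = 9 + -1 = 8, A[1][1] + B[1][2] = 4 + -1 = 3, A[1][2] + B[2][2] = 8 + -3 = 5) = 3 (attained at k = 1)
  C[2][0] = min over k of (A[2][0] + B[0][0] = -2 + 1 = -1, A[2][1] + B[1][0] = 8 + 7 = 15, A[2][2] + B[2][0] = 6 + -4 = 2) = -1 (attained at k = 0)
  C[2][1] = min over k of (A[2][0] + B[0][1] = -2 + 8 = 6, A[2][1] + B[1][1] = 8 + 5 = 13, A[2][2] + B[2][1] = 6 + 0 = 6) = 6 (attained at k = 0)
  C[2][2] = min over k of (A[2][0] + B[0][2] = -2 + -1 = -3, A[2][1] + B[1][2] = 8 + -1 = 7, A[2][2] + B[2][2] = 6 + -3 = 3) = -3 (attained at k = 0)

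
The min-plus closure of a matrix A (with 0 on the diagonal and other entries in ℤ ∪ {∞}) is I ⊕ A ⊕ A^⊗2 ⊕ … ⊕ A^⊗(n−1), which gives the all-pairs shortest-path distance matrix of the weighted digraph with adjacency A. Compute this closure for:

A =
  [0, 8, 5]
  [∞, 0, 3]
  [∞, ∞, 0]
Closure =
  [0, 8, 5]
  [∞, 0, 3]
  [∞, ∞, 0]

This is the Floyd-Warshall all-pairs shortest-path computation. For each intermediate vertex k = 0, 1, …, 2, update dist[i][j] ← min(dist[i][j], dist[i][k] + dist[k][j]). The final matrix gives, for each (i, j), the minimum total weight of any directed path from i to j (possibly empty when i = j).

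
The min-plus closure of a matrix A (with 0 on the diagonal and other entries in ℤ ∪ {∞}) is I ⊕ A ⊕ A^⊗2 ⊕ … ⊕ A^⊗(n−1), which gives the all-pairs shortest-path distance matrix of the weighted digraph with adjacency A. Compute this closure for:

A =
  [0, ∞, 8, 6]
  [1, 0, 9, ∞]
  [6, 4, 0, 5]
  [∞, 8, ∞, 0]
Closure =
  [0, 12, 8, 6]
  [1, 0, 9, 7]
  [5, 4, 0, 5]
  [9, 8, 17, 0]

This is the Floyd-Warshall all-pairs shortest-path computation. For each intermediate vertex k = 0, 1, …, 3, update dist[i][j] ← min(dist[i][j], dist[i][k] + dist[k][j]). The final matrix gives, for each (i, j), the minimum total weight of any directed path from i to j (possibly empty when i = j).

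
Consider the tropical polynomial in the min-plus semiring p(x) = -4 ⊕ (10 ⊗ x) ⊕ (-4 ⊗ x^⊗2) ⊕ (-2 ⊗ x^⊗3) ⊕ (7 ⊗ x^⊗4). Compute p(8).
p(8) = -4

A tropical monomial a ⊗ x^⊗i evaluates to a + i · x. Evaluating each term at x = 8:
  Term 0 contributes -4 + 0 · 8 = -4
  Term 1 contributes 10 + 1 · 8 = 18
  Term 2 contributes -4 + 2 · 8 = 12
  Term 3 contributes -2 + 3 · 8 = 22
  Term 4 contributes 7 + 4 · 8 = 39
p(8) = ⊕ of these = min[-4, 18, 12, 22, 39] = -4.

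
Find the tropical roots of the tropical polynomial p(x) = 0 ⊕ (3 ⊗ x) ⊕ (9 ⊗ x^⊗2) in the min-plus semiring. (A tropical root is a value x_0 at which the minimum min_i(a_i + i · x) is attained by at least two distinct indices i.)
Roots: {-6, -3}

Each tropical root is a break point of the lower envelope of the lines y = a_i + i · x (there are 3 lines, with slopes 0, 1, ..., 2). Only the lines that attain the minimum somewhere contribute to roots; other lines are dominated. Here the surviving (envelope) indices are i = 2, i = 1, i = 0.
Intersections between consecutive envelope lines give the roots: for adjacent envelope indices i < j the intersection is x = (a_i − a_j) / (j − i). Reading off the sorted break points: {-6, -3}.
Verification: at each break x_0, at least two indices attain the minimum of min_i(a_i + i · x_0).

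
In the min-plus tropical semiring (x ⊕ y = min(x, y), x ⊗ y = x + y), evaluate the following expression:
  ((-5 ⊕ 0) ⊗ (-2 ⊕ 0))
((-5 ⊕ 0) ⊗ (-2 ⊕ 0)) = -7

Expand innermost to outermost. Recall ⊕ takes the minimum of its arguments and ⊗ takes their sum. Working out the expression ((-5 ⊕ 0) ⊗ (-2 ⊕ 0)) gives -7.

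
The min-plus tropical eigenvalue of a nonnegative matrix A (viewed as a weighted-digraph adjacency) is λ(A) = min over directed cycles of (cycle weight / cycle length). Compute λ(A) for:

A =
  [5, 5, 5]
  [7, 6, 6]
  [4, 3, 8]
λ(A) = 9/2

Enumerate directed cycles and compute their means (weight / length). Sample:
  cycle 0 → 0: weight = 5, length = 1, mean = 5/1 ≈ 5.000
  cycle 1 → 1: weight = 6, length = 1, mean = 6/1 ≈ 6.000
  cycle 2 → 2: weight = 8, length = 1, mean = 8/1 ≈ 8.000
  cycle 0 → 1 → 0: weight = 12, length = 2, mean = 12/2 ≈ 6.000
  cycle 0 → 2 → 0: weight = 9, length = 2, mean = 9/2 ≈ 4.500
  cycle 1 → 0 → 1: weight = 12, length = 2, mean = 12/2 ≈ 6.000
Minimum mean = 4.500, attained e.g. along the cycle 0 → 2 → 0 with weight 9 and length 2. So λ(A) = 9/2 = 9/2.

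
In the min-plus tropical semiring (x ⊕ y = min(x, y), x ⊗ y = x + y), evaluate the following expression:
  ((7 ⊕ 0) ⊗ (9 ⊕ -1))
((7 ⊕ 0) ⊗ (9 ⊕ -1)) = -1

Expand innermost to outermost. Recall ⊕ takes the minimum of its arguments and ⊗ takes their sum. Working out the expression ((7 ⊕ 0) ⊗ (9 ⊕ -1)) gives -1.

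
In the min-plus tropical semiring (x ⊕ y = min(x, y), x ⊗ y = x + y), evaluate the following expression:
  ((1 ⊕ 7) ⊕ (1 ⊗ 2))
((1 ⊕ 7) ⊕ (1 ⊗ 2)) = 1

Expand innermost to outermost. Recall ⊕ takes the minimum of its arguments and ⊗ takes their sum. Working out the expression ((1 ⊕ 7) ⊕ (1 ⊗ 2)) gives 1.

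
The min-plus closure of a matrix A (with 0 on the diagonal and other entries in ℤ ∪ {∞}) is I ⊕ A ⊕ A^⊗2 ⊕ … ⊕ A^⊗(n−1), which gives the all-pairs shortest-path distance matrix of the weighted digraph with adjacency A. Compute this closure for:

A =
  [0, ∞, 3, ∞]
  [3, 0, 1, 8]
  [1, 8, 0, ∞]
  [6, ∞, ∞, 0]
Closure =
  [0, 11, 3, 19]
  [2, 0, 1, 8]
  [1, 8, 0, 16]
  [6, 17, 9, 0]

This is the Floyd-Warshall all-pairs shortest-path computation. For each intermediate vertex k = 0, 1, …, 3, update dist[i][j] ← min(dist[i][j], dist[i][k] + dist[k][j]). The final matrix gives, for each (i, j), the minimum total weight of any directed path from i to j (possibly empty when i = j).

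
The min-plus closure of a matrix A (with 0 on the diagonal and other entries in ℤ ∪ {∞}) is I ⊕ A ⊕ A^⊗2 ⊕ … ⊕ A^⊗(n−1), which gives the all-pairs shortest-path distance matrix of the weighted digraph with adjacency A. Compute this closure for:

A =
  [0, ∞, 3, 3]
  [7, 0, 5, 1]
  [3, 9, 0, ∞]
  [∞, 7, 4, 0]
Closure =
  [0, 10, 3, 3]
  [7, 0, 5, 1]
  [3, 9, 0, 6]
  [7, 7, 4, 0]

This is the Floyd-Warshall all-pairs shortest-path computation. For each intermediate vertex k = 0, 1, …, 3, update dist[i][j] ← min(dist[i][j], dist[i][k] + dist[k][j]). The final matrix gives, for each (i, j), the minimum total weight of any directed path from i to j (possibly empty when i = j).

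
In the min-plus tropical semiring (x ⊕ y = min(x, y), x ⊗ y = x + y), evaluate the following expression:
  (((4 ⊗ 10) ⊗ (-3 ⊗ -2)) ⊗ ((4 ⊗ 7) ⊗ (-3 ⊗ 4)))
(((4 ⊗ 10) ⊗ (-3 ⊗ -2)) ⊗ ((4 ⊗ 7) ⊗ (-3 ⊗ 4))) = 21

Expand innermost to outermost. Recall ⊕ takes the minimum of its arguments and ⊗ takes their sum. Working out the expression (((4 ⊗ 10) ⊗ (-3 ⊗ -2)) ⊗ ((4 ⊗ 7) ⊗ (-3 ⊗ 4))) gives 21.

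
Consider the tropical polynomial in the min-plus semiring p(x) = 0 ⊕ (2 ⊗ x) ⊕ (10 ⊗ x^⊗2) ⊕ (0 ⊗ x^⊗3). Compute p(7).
p(7) = 0

A tropical monomial a ⊗ x^⊗i evaluates to a + i · x. Evaluating each term at x = 7:
  Term 0 contributes 0 + 0 · 7 = 0
  Term 1 contributes 2 + 1 · 7 = 9
  Term 2 contributes 10 + 2 · 7 = 24
  Term 3 contributes 0 + 3 · 7 = 21
p(7) = ⊕ of these = min[0, 9, 24, 21] = 0.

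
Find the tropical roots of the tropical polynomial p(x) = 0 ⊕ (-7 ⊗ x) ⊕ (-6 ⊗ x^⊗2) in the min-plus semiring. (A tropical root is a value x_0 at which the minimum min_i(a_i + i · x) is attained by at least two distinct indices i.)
Roots: {-1, 7}

Each tropical root is a break point of the lower envelope of the lines y = a_i + i · x (there are 3 lines, with slopes 0, 1, ..., 2). Only the lines that attain the minimum somewhere contribute to roots; other lines are dominated. Here the surviving (envelope) indices are i = 2, i = 1, i = 0.
Intersections between consecutive envelope lines give the roots: for adjacent envelope indices i < j the intersection is x = (a_i − a_j) / (j − i). Reading off the sorted break points: {-1, 7}.
Verification: at each break x_0, at least two indices attain the minimum of min_i(a_i + i · x_0).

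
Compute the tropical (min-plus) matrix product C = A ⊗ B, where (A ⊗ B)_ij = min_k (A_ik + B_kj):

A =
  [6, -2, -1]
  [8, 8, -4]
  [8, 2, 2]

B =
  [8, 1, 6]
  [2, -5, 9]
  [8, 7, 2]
A ⊗ B =
  [0, -7, 1]
  [4, 3, -2]
  [4, -3, 4]

Apply the min-plus product entry-by-entry:
  C[0][0] = min over k of (A[0][0] + B[0][0] = 6 + 8 = 14, A[0][1] + B[1][0] = -2 + 2 = 0, A[0][2] + B[2][0] = -1 + 8 = 7) = 0 (attained at k = 1)
  C[0][1] = min over k of (A[0][0] + B[0][1] = 6 + 1 = 7, A[0][1] + B[1][1] = -2 + -5 = -7, A[0][2] + B[2][1] = -1 + 7 = 6) = -7 (attained at k = 1)
  C[0][2] = min over k of (A[0][0] + B[0][2] = 6 + 6 = 12, A[0][1] + B[1][2] = -2 + 9 = 7, A[0][2] + B[2][2] = -1 + 2 = 1) = 1 (attained at k = 2)
  C[1][0] = min over k of (A[1][0] + B[0][0] = 8 + 8 = 16, A[1][1] + B[1][0] = 8 + 2 = 10, A[1][2] + B[2][0] = -4 + 8 = 4) = 4 (attained at k = 2)
  C[1][1] = min over k of (A[1][0] + B[0][1] = 8 + 1 = 9, A[1][1] + B[1][1] = 8 + -5 = 3, A[1][2] + B[2][1] = -4 + 7 = 3) = 3 (attained at k = 1)
  C[1][2] = min over k of (A[1][0] + B[0][2] = 8 + 6 = 14, A[1][1] + B[1][2] = 8 + 9 = 17, A[1][2] + B[2][2] = -4 + 2 = -2) = -2 (attained at k = 2)
  C[2][0] = min over k of (A[2][0] + B[0][0] = 8 + 8 = 16, A[2][1] + B[1][0] = 2 + 2 = 4, A[2][2] + B[2][0] = 2 + 8 = 10) = 4 (attained at k = 1)
  C[2][1] = min over k of (A[2][0] + B[0][1] = 8 + 1 = 9, A[2][1] + B[1][1] = 2 + -5 = -3, A[2][2] + B[2][1] = 2 + 7 = 9) = -3 (attained at k = 1)
  C[2][2] = min over k of (A[2][0] + B[0][2] = 8 + 6 = 14, A[2][1] + B[1][2] = 2 + 9 = 11, A[2][2] + B[2][2] = 2 + 2 = 4) = 4 (attained at k = 2)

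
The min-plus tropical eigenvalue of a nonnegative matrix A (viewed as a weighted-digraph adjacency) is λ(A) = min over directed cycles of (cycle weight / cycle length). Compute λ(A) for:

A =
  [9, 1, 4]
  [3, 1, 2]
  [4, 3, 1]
λ(A) = 1

Enumerate directed cycles and compute their means (weight / length). Sample:
  cycle 0 → 0: weight = 9, length = 1, mean = 9/1 ≈ 9.000
  cycle 1 → 1: weight = 1, length = 1, mean = 1/1 ≈ 1.000
  cycle 2 → 2: weight = 1, length = 1, mean = 1/1 ≈ 1.000
  cycle 0 → 1 → 0: weight = 4, length = 2, mean = 4/2 ≈ 2.000
  cycle 0 → 2 → 0: weight = 8, length = 2, mean = 8/2 ≈ 4.000
  cycle 1 → 0 → 1: weight = 4, length = 2, mean = 4/2 ≈ 2.000
Minimum mean = 1.000, attained e.g. along the cycle 1 → 1 with weight 1 and length 1. So λ(A) = 1/1 = 1.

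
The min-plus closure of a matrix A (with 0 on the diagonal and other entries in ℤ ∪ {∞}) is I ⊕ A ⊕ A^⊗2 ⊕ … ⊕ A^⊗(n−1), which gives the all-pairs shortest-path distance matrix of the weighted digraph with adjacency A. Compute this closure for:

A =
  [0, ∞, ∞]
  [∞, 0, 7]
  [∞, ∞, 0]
Closure =
  [0, ∞, ∞]
  [∞, 0, 7]
  [∞, ∞, 0]

This is the Floyd-Warshall all-pairs shortest-path computation. For each intermediate vertex k = 0, 1, …, 2, update dist[i][j] ← min(dist[i][j], dist[i][k] + dist[k][j]). The final matrix gives, for each (i, j), the minimum total weight of any directed path from i to j (possibly empty when i = j).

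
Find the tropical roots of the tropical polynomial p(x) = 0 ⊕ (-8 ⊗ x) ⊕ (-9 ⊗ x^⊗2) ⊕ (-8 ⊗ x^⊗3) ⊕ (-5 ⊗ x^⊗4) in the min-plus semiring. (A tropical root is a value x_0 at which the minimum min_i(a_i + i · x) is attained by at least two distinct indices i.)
Roots: {-3, -1, 1, 8}

Each tropical root is a break point of the lower envelope of the lines y = a_i + i · x (there are 5 lines, with slopes 0, 1, ..., 4). Only the lines that attain the minimum somewhere contribute to roots; other lines are dominated. Here the surviving (envelope) indices are i = 4, i = 3, i = 2, i = 1, i = 0.
Intersections between consecutive envelope lines give the roots: for adjacent envelope indices i < j the intersection is x = (a_i − a_j) / (j − i). Reading off the sorted break points: {-3, -1, 1, 8}.
Verification: at each break x_0, at least two indices attain the minimum of min_i(a_i + i · x_0).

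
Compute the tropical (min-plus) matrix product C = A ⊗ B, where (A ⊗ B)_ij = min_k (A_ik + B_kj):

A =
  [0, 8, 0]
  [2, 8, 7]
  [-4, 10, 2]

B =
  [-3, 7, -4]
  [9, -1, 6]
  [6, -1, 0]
A ⊗ B =
  [-3, -1, -4]
  [-1, 6, -2]
  [-7, 1, -8]

Apply the min-plus product entry-by-entry:
  C[0][0] = min over k of (A[0][0] + B[0][0] = 0 + -3 = -3, A[0][1] + B[1][0] = 8 + 9 = 17, A[0][2] + B[2][0] = 0 + 6 = 6) = -3 (attained at k = 0)
  C[0][1] = min over k of (A[0][0] + B[0][1] = 0 + 7 = 7, A[0][1] + B[1][1] = 8 + -1 = 7, A[0][2] + B[2][1] = 0 + -1 = -1) = -1 (attained at k = 2)
  C[0][2] = min over k of (A[0][0] + B[0][2] = 0 + -4 = -4, A[0][1] + B[1][2] = 8 + 6 = 14, A[0][2] + B[2][2] = 0 + 0 = 0) = -4 (attained at k = 0)
  C[1][0] = min over k of (A[1][0] + B[0][0] = 2 + -3 = -1, A[1][1] + B[1][0] = 8 + 9 = 17, A[1][2] + B[2][0] = 7 + 6 = 13) = -1 (attained at k = 0)
  C[1][1] = min over k of (A[1][0] + B[0][1] = 2 + 7 = 9, A[1][1] + B[1][1] = 8 + -1 = 7, A[1][2] + B[2][1] = 7 + -1 = 6) = 6 (attained at k = 2)
  C[1][2] = min over k of (A[1][0] + B[0][2] = 2 + -4 = -2, A[1][1] + B[1][2] = 8 + 6 = 14, A[1][2] + B[2][2] = 7 + 0 = 7) = -2 (attained at k = 0)
  C[2][0] = min over k of (A[2][0] + B[0][0] = -4 + -3 = -7, A[2][1] + B[1][0] = 10 + 9 = 19, A[2][2] + B[2][0] = 2 + 6 = 8) = -7 (attained at k = 0)
  C[2][1] = min over k of (A[2][0] + B[0][1] = -4 + 7 = 3, A[2][1] + B[1][1] = 10 + -1 = 9, A[2][2] + B[2][1] = 2 + -1 = 1) = 1 (attained at k = 2)
  C[2][2] = min over k of (A[2][0] + B[0][2] = -4 + -4 = -8, A[2][1] + B[1][2] = 10 + 6 = 16, A[2][2] + B[2][2] = 2 + 0 = 2) = -8 (attained at k = 0)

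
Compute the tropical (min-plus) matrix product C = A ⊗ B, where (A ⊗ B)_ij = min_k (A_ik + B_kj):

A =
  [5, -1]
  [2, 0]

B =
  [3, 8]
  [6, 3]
A ⊗ B =
  [5, 2]
  [5, 3]

Apply the min-plus product entry-by-entry:
  C[0][0] = min over k of (A[0][0] + B[0][0] = 5 + 3 = 8, A[0][1] + B[1][0] = -1 + 6 = 5) = 5 (attained at k = 1)
  C[0][1] = min over k of (A[0][0] + B[0][1] = 5 + 8 = 13, A[0][1] + B[1][1] = -1 + 3 = 2) = 2 (attained at k = 1)
  C[1][0] = min over k of (A[1][0] + B[0][0] = 2 + 3 = 5, A[1][1] + B[1][0] = 0 + 6 = 6) = 5 (attained at k = 0)
  C[1][1] = min over k of (A[1][0] + B[0][1] = 2 + 8 = 10, A[1][1] + B[1][1] = 0 + 3 = 3) = 3 (attained at k = 1)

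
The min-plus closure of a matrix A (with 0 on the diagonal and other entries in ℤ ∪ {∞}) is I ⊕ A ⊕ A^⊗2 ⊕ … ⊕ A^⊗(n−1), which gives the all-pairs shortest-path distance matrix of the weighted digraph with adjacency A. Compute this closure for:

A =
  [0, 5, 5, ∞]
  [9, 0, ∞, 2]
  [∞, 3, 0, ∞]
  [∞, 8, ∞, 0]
Closure =
  [0, 5, 5, 7]
  [9, 0, 14, 2]
  [12, 3, 0, 5]
  [17, 8, 22, 0]

This is the Floyd-Warshall all-pairs shortest-path computation. For each intermediate vertex k = 0, 1, …, 3, update dist[i][j] ← min(dist[i][j], dist[i][k] + dist[k][j]). The final matrix gives, for each (i, j), the minimum total weight of any directed path from i to j (possibly empty when i = j).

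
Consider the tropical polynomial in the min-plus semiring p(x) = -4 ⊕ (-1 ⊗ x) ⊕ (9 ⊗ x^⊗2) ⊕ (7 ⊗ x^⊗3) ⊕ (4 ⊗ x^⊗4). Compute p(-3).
p(-3) = -8

A tropical monomial a ⊗ x^⊗i evaluates to a + i · x. Evaluating each term at x = -3:
  Term 0 contributes -4 + 0 · -3 = -4
  Term 1 contributes -1 + 1 · -3 = -4
  Term 2 contributes 9 + 2 · -3 = 3
  Term 3 contributes 7 + 3 · -3 = -2
  Term 4 contributes 4 + 4 · -3 = -8
p(-3) = ⊕ of these = min[-4, -4, 3, -2, -8] = -8.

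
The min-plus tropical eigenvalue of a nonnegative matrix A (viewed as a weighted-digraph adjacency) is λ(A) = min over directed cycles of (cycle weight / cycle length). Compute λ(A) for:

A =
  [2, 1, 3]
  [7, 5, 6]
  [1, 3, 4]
λ(A) = 2

Enumerate directed cycles and compute their means (weight / length). Sample:
  cycle 0 → 0: weight = 2, length = 1, mean = 2/1 ≈ 2.000
  cycle 1 → 1: weight = 5, length = 1, mean = 5/1 ≈ 5.000
  cycle 2 → 2: weight = 4, length = 1, mean = 4/1 ≈ 4.000
  cycle 0 → 1 → 0: weight = 8, length = 2, mean = 8/2 ≈ 4.000
  cycle 0 → 2 → 0: weight = 4, length = 2, mean = 4/2 ≈ 2.000
  cycle 1 → 0 → 1: weight = 8, length = 2, mean = 8/2 ≈ 4.000
Minimum mean = 2.000, attained e.g. along the cycle 0 → 0 with weight 2 and length 1. So λ(A) = 2/1 = 2.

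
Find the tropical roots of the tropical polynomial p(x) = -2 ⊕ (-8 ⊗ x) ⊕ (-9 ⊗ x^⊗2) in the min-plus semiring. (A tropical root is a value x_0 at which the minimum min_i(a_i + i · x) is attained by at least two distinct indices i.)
Roots: {1, 6}

Each tropical root is a break point of the lower envelope of the lines y = a_i + i · x (there are 3 lines, with slopes 0, 1, ..., 2). Only the lines that attain the minimum somewhere contribute to roots; other lines are dominated. Here the surviving (envelope) indices are i = 2, i = 1, i = 0.
Intersections between consecutive envelope lines give the roots: for adjacent envelope indices i < j the intersection is x = (a_i − a_j) / (j − i). Reading off the sorted break points: {1, 6}.
Verification: at each break x_0, at least two indices attain the minimum of min_i(a_i + i · x_0).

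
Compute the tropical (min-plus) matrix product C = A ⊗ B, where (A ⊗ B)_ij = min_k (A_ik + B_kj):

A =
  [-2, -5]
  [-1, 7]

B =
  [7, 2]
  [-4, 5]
A ⊗ B =
  [-9, 0]
  [3, 1]

Apply the min-plus product entry-by-entry:
  C[0][0] = min over k of (A[0][0] + B[0][0] = -2 + 7 = 5, A[0][1] + B[1][0] = -5 + -4 = -9) = -9 (attained at k = 1)
  C[0][1] = min over k of (A[0][0] + B[0][1] = -2 + 2 = 0, A[0][1] + B[1][1] = -5 + 5 = 0) = 0 (attained at k = 0)
  C[1][0] = min over k of (A[1][0] + B[0][0] = -1 + 7 = 6, A[1][1] + B[1][0] = 7 + -4 = 3) = 3 (attained at k = 1)
  C[1][1] = min over k of (A[1][0] + B[0][1] = -1 + 2 = 1, A[1][1] + B[1][1] = 7 + 5 = 12) = 1 (attained at k = 0)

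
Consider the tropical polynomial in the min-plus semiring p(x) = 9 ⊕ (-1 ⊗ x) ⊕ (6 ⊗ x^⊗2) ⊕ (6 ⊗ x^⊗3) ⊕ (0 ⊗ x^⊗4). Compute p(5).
p(5) = 4

A tropical monomial a ⊗ x^⊗i evaluates to a + i · x. Evaluating each term at x = 5:
  Term 0 contributes 9 + 0 · 5 = 9
  Term 1 contributes -1 + 1 · 5 = 4
  Term 2 contributes 6 + 2 · 5 = 16
  Term 3 contributes 6 + 3 · 5 = 21
  Term 4 contributes 0 + 4 · 5 = 20
p(5) = ⊕ of these = min[9, 4, 16, 21, 20] = 4.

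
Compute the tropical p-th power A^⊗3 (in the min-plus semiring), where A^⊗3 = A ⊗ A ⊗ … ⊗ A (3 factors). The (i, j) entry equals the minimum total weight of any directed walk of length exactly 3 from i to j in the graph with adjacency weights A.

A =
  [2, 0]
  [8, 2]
A^⊗3 =
  [6, 4]
  [12, 6]

Each entry (A^⊗3)_ij equals the minimum over all length-3 walks i = v_0 → v_1 → … → v_3 = j of Σ_t A[v_t][v_{t+1}]. For example, for (i, j) = (0, 1) we minimise over 4 possible intermediate vertex sequences; the minimum is 4, attained along the walk 0 → 0 → 0 → 1.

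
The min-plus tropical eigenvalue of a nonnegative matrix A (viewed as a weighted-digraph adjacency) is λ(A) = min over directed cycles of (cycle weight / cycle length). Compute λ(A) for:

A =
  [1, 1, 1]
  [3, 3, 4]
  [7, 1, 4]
λ(A) = 1

Enumerate directed cycles and compute their means (weight / length). Sample:
  cycle 0 → 0: weight = 1, length = 1, mean = 1/1 ≈ 1.000
  cycle 1 → 1: weight = 3, length = 1, mean = 3/1 ≈ 3.000
  cycle 2 → 2: weight = 4, length = 1, mean = 4/1 ≈ 4.000
  cycle 0 → 1 → 0: weight = 4, length = 2, mean = 4/2 ≈ 2.000
  cycle 0 → 2 → 0: weight = 8, length = 2, mean = 8/2 ≈ 4.000
  cycle 1 → 0 → 1: weight = 4, length = 2, mean = 4/2 ≈ 2.000
Minimum mean = 1.000, attained e.g. along the cycle 0 → 0 with weight 1 and length 1. So λ(A) = 1/1 = 1.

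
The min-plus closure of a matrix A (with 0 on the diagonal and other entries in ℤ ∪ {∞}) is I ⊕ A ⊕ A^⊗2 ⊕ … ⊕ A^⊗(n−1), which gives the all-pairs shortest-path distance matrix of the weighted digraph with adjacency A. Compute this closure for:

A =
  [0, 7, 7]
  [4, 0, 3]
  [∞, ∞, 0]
Closure =
  [0, 7, 7]
  [4, 0, 3]
  [∞, ∞, 0]

This is the Floyd-Warshall all-pairs shortest-path computation. For each intermediate vertex k = 0, 1, …, 2, update dist[i][j] ← min(dist[i][j], dist[i][k] + dist[k][j]). The final matrix gives, for each (i, j), the minimum total weight of any directed path from i to j (possibly empty when i = j).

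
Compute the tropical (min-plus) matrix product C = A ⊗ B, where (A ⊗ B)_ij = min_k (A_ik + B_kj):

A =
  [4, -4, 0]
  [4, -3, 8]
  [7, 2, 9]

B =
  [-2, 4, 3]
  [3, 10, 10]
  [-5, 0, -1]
A ⊗ B =
  [-5, 0, -1]
  [0, 7, 7]
  [4, 9, 8]

Apply the min-plus product entry-by-entry:
  C[0][0] = min over k of (A[0][0] + B[0][0] = 4 + -2 = 2, A[0][1] + B[1][0] = -4 + 3 = -1, A[0][2] + B[2][0] = 0 + -5 = -5) = -5 (attained at k = 2)
  C[0][1] = min over k of (A[0][0] + B[0][1] = 4 + 4 = 8, A[0][1] + B[1][1] = -4 + 10 = 6, A[0][2] + B[2][1] = 0 + 0 = 0) = 0 (attained at k = 2)
  C[0][2] = min over k of (A[0][0] + B[0][2] = 4 + 3 = 7, A[0][1] + B[1][2] = -4 + 10 = 6, A[0][2] + B[2][2] = 0 + -1 = -1) = -1 (attained at k = 2)
  C[1][0] = min over k of (A[1][0] + B[0][0] = 4 + -2 = 2, A[1][1] + B[1][0] = -3 + 3 = 0, A[1][2] + B[2][0] = 8 + -5 = 3) = 0 (attained at k = 1)
  C[1][1] = min over k of (A[1][0] + B[0][1] = 4 + 4 = 8, A[1][1] + B[1][1] = -3 + 10 = 7, A[1][2] + B[2][1] = 8 + 0 = 8) = 7 (attained at k = 1)
  C[1][2] = min over k of (A[1][0] + B[0][2] = 4 + 3 = 7, A[1][1] + B[1][2] = -3 + 10 = 7, A[1][2] + B[2][2] = 8 + -1 = 7) = 7 (attained at k = 0)
  C[2][0] = min over k of (A[2][0] + B[0][0] = 7 + -2 = 5, A[2][1] + B[1][0] = 2 + 3 = 5, A[2][2] + B[2][0] = 9 + -5 = 4) = 4 (attained at k = 2)
  C[2][1] = min over k of (A[2][0] + B[0][1] = 7 + 4 = 11, A[2][1] + B[1][1] = 2 + 10 = 12, A[2][2] + B[2][1] = 9 + 0 = 9) = 9 (attained at k = 2)
  C[2][2] = min over k of (A[2][0] + B[0][2] = 7 + 3 = 10, A[2][1] + B[1][2] = 2 + 10 = 12, A[2][2] + B[2][2] = 9 + -1 = 8) = 8 (attained at k = 2)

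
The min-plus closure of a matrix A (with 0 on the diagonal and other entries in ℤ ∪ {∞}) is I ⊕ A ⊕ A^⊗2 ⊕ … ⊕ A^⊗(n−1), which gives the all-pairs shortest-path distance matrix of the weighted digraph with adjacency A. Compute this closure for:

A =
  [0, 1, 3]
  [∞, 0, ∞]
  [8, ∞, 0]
Closure =
  [0, 1, 3]
  [∞, 0, ∞]
  [8, 9, 0]

This is the Floyd-Warshall all-pairs shortest-path computation. For each intermediate vertex k = 0, 1, …, 2, update dist[i][j] ← min(dist[i][j], dist[i][k] + dist[k][j]). The final matrix gives, for each (i, j), the minimum total weight of any directed path from i to j (possibly empty when i = j).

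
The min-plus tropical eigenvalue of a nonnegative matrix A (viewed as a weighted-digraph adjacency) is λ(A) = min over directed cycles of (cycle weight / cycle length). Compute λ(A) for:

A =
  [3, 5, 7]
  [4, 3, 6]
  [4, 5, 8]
λ(A) = 3

Enumerate directed cycles and compute their means (weight / length). Sample:
  cycle 0 → 0: weight = 3, length = 1, mean = 3/1 ≈ 3.000
  cycle 1 → 1: weight = 3, length = 1, mean = 3/1 ≈ 3.000
  cycle 2 → 2: weight = 8, length = 1, mean = 8/1 ≈ 8.000
  cycle 0 → 1 → 0: weight = 9, length = 2, mean = 9/2 ≈ 4.500
  cycle 0 → 2 → 0: weight = 11, length = 2, mean = 11/2 ≈ 5.500
  cycle 1 → 0 → 1: weight = 9, length = 2, mean = 9/2 ≈ 4.500
Minimum mean = 3.000, attained e.g. along the cycle 0 → 0 with weight 3 and length 1. So λ(A) = 3/1 = 3.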